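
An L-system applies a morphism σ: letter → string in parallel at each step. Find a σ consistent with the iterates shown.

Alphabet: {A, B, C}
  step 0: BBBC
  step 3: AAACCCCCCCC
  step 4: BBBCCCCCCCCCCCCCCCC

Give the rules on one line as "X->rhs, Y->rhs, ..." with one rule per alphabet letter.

  step 3 ⇒ step 4: AAACCCCCCCC ⇒ B·B·B·CC·CC·CC·CC·CC·CC·CC·CC
    A ↦ B
    C ↦ CC
    B ↦ A  (constrained at step 0)

A->B, B->A, C->CC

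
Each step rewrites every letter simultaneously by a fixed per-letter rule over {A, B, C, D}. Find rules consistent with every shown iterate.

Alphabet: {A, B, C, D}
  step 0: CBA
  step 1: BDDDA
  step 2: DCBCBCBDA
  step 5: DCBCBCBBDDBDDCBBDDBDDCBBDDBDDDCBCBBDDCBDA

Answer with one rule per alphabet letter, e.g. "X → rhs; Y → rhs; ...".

  step 1 ⇒ step 2: BDDDA ⇒ D·CB·CB·CB·DA
    A ↦ DA
    B ↦ D
    D ↦ CB
  step 0 ⇒ step 1: CBA ⇒ BD·D·DA
    C ↦ BD

A->DA, B->D, C->BD, D->CB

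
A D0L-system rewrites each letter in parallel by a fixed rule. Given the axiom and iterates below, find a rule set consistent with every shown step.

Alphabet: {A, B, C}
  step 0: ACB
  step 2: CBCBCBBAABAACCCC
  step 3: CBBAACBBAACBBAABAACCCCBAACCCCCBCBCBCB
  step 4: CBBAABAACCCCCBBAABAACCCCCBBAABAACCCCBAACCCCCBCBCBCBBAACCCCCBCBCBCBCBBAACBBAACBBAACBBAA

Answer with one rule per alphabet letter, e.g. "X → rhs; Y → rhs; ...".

  step 3 ⇒ step 4: CBBAACBBAACBBAABAACCCCBAACCCCCBCBCBCB ⇒ CB·BAA·BAA·CC·CC·CB·BAA·BAA·CC·CC·CB·BAA·BAA·CC·CC·BAA·CC·CC·CB·CB·CB·CB·BAA·CC·CC·CB·CB·CB·CB·CB·BAA·CB·BAA·CB·BAA·CB·BAA
    A ↦ CC
    B ↦ BAA
    C ↦ CB

A->CC, B->BAA, C->CB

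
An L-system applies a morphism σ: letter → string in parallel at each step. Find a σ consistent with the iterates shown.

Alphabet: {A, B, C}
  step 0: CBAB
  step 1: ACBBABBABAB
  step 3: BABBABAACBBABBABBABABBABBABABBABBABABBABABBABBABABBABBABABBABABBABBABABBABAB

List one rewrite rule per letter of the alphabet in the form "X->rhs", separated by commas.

A->BA, B->BAB, C->ACB

  step 0 ⇒ step 1: CBAB ⇒ ACB·BAB·BA·BAB
    A ↦ BA
    B ↦ BAB
    C ↦ ACB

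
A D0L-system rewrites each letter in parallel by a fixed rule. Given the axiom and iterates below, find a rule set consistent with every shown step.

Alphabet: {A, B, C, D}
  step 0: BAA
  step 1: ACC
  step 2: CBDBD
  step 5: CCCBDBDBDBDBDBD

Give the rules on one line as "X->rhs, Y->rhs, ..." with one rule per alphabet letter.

  step 1 ⇒ step 2: ACC ⇒ C·BD·BD
    A ↦ C
    C ↦ BD
  step 0 ⇒ step 1: BAA ⇒ A·C·C
    B ↦ A
    D ↦ AA  (constrained at step 2)

A->C, B->A, C->BD, D->AA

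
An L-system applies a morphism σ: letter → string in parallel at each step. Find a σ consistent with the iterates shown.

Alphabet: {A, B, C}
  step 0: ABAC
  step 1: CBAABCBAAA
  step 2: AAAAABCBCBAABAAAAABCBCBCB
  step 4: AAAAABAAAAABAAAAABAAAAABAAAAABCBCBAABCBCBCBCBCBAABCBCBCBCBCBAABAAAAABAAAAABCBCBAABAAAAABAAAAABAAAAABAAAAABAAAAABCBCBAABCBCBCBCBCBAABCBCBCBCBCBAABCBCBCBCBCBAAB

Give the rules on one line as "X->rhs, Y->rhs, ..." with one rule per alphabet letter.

  step 1 ⇒ step 2: CBAABCBAAA ⇒ AAA·AAB·CB·CB·AAB·AAA·AAB·CB·CB·CB
    A ↦ CB
    B ↦ AAB
    C ↦ AAA

A->CB, B->AAB, C->AAA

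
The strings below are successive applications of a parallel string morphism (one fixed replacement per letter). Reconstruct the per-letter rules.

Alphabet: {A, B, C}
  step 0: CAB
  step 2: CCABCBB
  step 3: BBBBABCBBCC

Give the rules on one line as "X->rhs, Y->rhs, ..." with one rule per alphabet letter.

  step 2 ⇒ step 3: CCABCBB ⇒ BB·BB·AB·C·BB·C·C
    A ↦ AB
    B ↦ C
    C ↦ BB

A->AB, B->C, C->BB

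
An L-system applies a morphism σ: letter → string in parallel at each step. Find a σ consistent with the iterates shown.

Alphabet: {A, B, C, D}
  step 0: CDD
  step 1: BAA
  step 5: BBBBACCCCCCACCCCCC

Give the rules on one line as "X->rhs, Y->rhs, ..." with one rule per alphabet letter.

A->DB, B->CC, C->B, D->A

  step 0 ⇒ step 1: CDD ⇒ B·A·A
    C ↦ B
    D ↦ A
    A ↦ DB  (constrained at step 1)
    B ↦ CC  (constrained at step 1)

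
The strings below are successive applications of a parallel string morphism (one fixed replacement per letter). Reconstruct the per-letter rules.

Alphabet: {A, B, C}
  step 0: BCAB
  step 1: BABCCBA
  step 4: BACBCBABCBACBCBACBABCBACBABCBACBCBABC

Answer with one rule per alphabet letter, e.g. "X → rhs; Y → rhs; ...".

A->C, B->BA, C->BC

  step 0 ⇒ step 1: BCAB ⇒ BA·BC·C·BA
    A ↦ C
    B ↦ BA
    C ↦ BC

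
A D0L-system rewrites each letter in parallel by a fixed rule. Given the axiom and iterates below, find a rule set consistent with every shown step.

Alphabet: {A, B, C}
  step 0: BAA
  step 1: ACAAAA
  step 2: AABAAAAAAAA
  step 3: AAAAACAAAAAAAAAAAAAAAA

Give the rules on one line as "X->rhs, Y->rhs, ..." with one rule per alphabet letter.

A->AA, B->AC, C->B

  step 2 ⇒ step 3: AABAAAAAAAA ⇒ AA·AA·AC·AA·AA·AA·AA·AA·AA·AA·AA
    A ↦ AA
    B ↦ AC
  step 1 ⇒ step 2: ACAAAA ⇒ AA·B·AA·AA·AA·AA
    C ↦ B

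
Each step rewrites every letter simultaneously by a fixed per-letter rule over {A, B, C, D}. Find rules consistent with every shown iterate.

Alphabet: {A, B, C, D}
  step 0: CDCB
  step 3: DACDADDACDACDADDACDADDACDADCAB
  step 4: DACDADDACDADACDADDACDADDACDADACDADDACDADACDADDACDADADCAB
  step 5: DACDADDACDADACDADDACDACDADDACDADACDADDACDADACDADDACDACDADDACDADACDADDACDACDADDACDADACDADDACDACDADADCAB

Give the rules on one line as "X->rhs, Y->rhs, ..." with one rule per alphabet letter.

A->C, B->AB, C->DAD, D->DA

  step 4 ⇒ step 5: DACDADDACDADACDADDACDADDACDADACDADDACDADACDADDACDADADCAB ⇒ DA·C·DAD·DA·C·DA·DA·C·DAD·DA·C·DA·C·DAD·DA·C·DA·DA·C·DAD·DA·C·DA·DA·C·DAD·DA·C·DA·C·DAD·DA·C·DA·DA·C·DAD·DA·C·DA·C·DAD·DA·C·DA·DA·C·DAD·DA·C·DA·C·DA·DAD·C·AB
    A ↦ C
    B ↦ AB
    C ↦ DAD
    D ↦ DA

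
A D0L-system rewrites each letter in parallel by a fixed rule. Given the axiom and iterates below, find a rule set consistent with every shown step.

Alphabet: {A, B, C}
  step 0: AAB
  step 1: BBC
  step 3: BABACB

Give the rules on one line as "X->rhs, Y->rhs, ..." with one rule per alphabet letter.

A->B, B->C, C->BA

  step 0 ⇒ step 1: AAB ⇒ B·B·C
    A ↦ B
    B ↦ C
    C ↦ BA  (constrained at step 1)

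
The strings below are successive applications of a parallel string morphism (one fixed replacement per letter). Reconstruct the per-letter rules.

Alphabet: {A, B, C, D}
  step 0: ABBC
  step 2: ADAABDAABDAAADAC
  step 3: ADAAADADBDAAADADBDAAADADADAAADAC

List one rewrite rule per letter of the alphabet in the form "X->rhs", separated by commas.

A->AD, B->BD, C->AC, D->AA

  step 2 ⇒ step 3: ADAABDAABDAAADAC ⇒ AD·AA·AD·AD·BD·AA·AD·AD·BD·AA·AD·AD·AD·AA·AD·AC
    A ↦ AD
    B ↦ BD
    C ↦ AC
    D ↦ AA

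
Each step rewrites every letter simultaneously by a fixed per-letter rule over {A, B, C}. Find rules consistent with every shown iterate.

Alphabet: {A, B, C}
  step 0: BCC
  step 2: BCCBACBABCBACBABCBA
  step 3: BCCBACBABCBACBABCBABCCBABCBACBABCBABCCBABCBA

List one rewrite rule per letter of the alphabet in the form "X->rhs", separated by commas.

  step 2 ⇒ step 3: BCCBACBABCBACBABCBA ⇒ BC·CBA·CBA·BC·BA·CBA·BC·BA·BC·CBA·BC·BA·CBA·BC·BA·BC·CBA·BC·BA
    A ↦ BA
    B ↦ BC
    C ↦ CBA

A->BA, B->BC, C->CBA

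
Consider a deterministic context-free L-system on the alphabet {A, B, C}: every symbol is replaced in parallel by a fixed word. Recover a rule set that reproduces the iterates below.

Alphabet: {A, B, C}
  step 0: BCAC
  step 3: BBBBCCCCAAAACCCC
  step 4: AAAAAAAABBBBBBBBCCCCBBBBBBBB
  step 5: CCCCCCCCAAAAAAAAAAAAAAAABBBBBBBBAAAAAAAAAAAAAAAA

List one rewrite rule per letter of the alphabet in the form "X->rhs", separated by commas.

  step 4 ⇒ step 5: AAAAAAAABBBBBBBBCCCCBBBBBBBB ⇒ C·C·C·C·C·C·C·C·AA·AA·AA·AA·AA·AA·AA·AA·BB·BB·BB·BB·AA·AA·AA·AA·AA·AA·AA·AA
    A ↦ C
    B ↦ AA
    C ↦ BB

A->C, B->AA, C->BB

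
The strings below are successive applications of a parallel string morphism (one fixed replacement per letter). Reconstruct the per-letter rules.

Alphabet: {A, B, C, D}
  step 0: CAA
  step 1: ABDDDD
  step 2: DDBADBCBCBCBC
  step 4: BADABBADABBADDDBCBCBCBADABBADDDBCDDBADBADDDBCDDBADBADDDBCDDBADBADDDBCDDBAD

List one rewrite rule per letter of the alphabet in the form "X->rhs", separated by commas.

A->DD, B->BAD, C->AB, D->BC

  step 1 ⇒ step 2: ABDDDD ⇒ DD·BAD·BC·BC·BC·BC
    A ↦ DD
    B ↦ BAD
    D ↦ BC
  step 0 ⇒ step 1: CAA ⇒ AB·DD·DD
    C ↦ AB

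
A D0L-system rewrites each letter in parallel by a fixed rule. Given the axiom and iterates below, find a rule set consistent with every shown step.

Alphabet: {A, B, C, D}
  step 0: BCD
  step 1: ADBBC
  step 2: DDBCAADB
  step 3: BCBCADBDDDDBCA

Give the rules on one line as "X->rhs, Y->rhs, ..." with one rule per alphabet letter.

  step 2 ⇒ step 3: DDBCAADB ⇒ BC·BC·A·DB·DD·DD·BC·A
    A ↦ DD
    B ↦ A
    C ↦ DB
    D ↦ BC

A->DD, B->A, C->DB, D->BC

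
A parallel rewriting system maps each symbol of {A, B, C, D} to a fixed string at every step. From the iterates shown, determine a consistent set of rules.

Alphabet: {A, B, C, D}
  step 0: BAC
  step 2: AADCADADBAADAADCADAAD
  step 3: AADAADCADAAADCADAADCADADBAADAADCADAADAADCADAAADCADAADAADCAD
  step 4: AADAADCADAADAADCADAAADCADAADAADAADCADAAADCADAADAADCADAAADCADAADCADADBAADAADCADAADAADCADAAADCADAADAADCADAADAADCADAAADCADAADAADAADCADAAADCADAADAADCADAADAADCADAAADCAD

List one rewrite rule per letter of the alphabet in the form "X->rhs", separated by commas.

  step 3 ⇒ step 4: AADAADCADAAADCADAADCADADBAADAADCADAADAADCADAAADCADAADAADCAD ⇒ AAD·AAD·CAD·AAD·AAD·CAD·A·AAD·CAD·AAD·AAD·AAD·CAD·A·AAD·CAD·AAD·AAD·CAD·A·AAD·CAD·AAD·CAD·ADB·AAD·AAD·CAD·AAD·AAD·CAD·A·AAD·CAD·AAD·AAD·CAD·AAD·AAD·CAD·A·AAD·CAD·AAD·AAD·AAD·CAD·A·AAD·CAD·AAD·AAD·CAD·AAD·AAD·CAD·A·AAD·CAD
    A ↦ AAD
    B ↦ ADB
    C ↦ A
    D ↦ CAD

A->AAD, B->ADB, C->A, D->CAD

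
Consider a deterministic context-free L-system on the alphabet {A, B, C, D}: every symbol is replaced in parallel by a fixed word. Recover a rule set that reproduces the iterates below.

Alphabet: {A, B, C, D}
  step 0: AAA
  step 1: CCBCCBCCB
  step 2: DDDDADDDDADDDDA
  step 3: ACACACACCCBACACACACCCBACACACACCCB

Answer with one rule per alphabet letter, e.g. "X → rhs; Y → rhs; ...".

  step 2 ⇒ step 3: DDDDADDDDADDDDA ⇒ AC·AC·AC·AC·CCB·AC·AC·AC·AC·CCB·AC·AC·AC·AC·CCB
    A ↦ CCB
    D ↦ AC
  step 1 ⇒ step 2: CCBCCBCCB ⇒ D·D·DDA·D·D·DDA·D·D·DDA
    B ↦ DDA
  step 1 ⇒ step 2: CCBCCBCCB ⇒ D·D·DDA·D·D·DDA·D·D·DDA
    C ↦ D

A->CCB, B->DDA, C->D, D->AC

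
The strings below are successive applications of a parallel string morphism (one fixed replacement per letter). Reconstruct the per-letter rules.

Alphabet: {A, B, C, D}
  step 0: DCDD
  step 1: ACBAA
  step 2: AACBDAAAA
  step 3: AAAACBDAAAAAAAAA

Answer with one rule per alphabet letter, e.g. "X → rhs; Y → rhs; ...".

A->AA, B->D, C->CB, D->A

  step 2 ⇒ step 3: AACBDAAAA ⇒ AA·AA·CB·D·A·AA·AA·AA·AA
    A ↦ AA
    B ↦ D
    C ↦ CB
    D ↦ A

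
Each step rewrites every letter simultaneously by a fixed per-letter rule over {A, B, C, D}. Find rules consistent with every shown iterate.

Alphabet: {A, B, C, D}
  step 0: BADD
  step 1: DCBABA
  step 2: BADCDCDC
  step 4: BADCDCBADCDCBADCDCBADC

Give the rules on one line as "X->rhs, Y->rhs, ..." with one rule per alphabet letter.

  step 1 ⇒ step 2: DCBABA ⇒ BA·DC·D·C·D·C
    A ↦ C
    B ↦ D
    C ↦ DC
    D ↦ BA

A->C, B->D, C->DC, D->BA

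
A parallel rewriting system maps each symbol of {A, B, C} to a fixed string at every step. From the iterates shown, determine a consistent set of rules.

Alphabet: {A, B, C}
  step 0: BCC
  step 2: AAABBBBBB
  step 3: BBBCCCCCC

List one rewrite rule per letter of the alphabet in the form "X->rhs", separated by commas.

  step 2 ⇒ step 3: AAABBBBBB ⇒ B·B·B·C·C·C·C·C·C
    A ↦ B
    B ↦ C
    C ↦ AAA  (constrained at step 0)

A->B, B->C, C->AAA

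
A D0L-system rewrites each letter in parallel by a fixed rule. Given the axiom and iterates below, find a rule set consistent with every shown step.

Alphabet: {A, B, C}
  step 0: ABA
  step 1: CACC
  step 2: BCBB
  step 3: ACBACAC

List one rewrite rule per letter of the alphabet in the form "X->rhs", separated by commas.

A->C, B->AC, C->B

  step 2 ⇒ step 3: BCBB ⇒ AC·B·AC·AC
    B ↦ AC
    C ↦ B
  step 0 ⇒ step 1: ABA ⇒ C·AC·C
    A ↦ C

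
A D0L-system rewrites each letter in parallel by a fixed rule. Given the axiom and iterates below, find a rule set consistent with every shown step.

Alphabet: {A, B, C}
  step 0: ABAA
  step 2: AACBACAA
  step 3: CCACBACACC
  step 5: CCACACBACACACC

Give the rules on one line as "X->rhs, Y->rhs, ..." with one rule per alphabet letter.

A->C, B->CBA, C->A

  step 2 ⇒ step 3: AACBACAA ⇒ C·C·A·CBA·C·A·C·C
    A ↦ C
    B ↦ CBA
    C ↦ A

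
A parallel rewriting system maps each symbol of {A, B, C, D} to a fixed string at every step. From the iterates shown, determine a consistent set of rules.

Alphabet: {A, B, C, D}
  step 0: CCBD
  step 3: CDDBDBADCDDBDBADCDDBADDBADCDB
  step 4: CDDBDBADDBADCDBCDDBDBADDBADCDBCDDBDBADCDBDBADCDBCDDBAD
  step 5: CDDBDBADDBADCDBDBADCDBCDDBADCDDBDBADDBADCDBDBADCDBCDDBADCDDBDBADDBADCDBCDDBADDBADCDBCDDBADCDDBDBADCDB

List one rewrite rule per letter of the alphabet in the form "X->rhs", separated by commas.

A->C, B->AD, C->CD, D->DB

  step 4 ⇒ step 5: CDDBDBADDBADCDBCDDBDBADDBADCDBCDDBDBADCDBDBADCDBCDDBAD ⇒ CD·DB·DB·AD·DB·AD·C·DB·DB·AD·C·DB·CD·DB·AD·CD·DB·DB·AD·DB·AD·C·DB·DB·AD·C·DB·CD·DB·AD·CD·DB·DB·AD·DB·AD·C·DB·CD·DB·AD·DB·AD·C·DB·CD·DB·AD·CD·DB·DB·AD·C·DB
    A ↦ C
    B ↦ AD
    C ↦ CD
    D ↦ DB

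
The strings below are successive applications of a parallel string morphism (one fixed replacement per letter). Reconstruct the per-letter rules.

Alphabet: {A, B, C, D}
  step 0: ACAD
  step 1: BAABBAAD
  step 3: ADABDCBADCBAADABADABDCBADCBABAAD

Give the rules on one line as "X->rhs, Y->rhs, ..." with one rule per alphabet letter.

  step 0 ⇒ step 1: ACAD ⇒ BA·AB·BA·AD
    A ↦ BA
    C ↦ AB
    D ↦ AD
    B ↦ DC  (constrained at step 1)

A->BA, B->DC, C->AB, D->AD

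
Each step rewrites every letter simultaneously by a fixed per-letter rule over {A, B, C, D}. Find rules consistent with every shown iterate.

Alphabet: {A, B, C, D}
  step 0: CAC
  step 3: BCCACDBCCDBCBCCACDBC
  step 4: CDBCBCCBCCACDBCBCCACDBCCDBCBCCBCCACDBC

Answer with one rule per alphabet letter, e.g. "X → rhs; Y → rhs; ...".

A->C, B->CD, C->BC, D->CA

  step 3 ⇒ step 4: BCCACDBCCDBCBCCACDBC ⇒ CD·BC·BC·C·BC·CA·CD·BC·BC·CA·CD·BC·CD·BC·BC·C·BC·CA·CD·BC
    A ↦ C
    B ↦ CD
    C ↦ BC
    D ↦ CA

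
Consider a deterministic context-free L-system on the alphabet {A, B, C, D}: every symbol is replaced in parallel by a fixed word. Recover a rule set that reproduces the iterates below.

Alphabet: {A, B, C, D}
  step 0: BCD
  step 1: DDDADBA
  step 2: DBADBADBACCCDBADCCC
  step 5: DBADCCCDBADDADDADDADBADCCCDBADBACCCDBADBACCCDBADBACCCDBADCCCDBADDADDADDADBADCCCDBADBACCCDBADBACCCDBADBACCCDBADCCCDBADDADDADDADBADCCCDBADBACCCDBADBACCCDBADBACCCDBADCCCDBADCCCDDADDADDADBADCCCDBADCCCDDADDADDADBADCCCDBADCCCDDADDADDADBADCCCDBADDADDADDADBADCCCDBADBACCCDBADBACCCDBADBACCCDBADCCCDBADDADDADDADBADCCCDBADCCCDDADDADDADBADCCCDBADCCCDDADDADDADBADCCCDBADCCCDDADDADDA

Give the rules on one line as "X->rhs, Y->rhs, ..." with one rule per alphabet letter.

  step 1 ⇒ step 2: DDDADBA ⇒ DBA·DBA·DBA·CCC·DBA·D·CCC
    A ↦ CCC
    B ↦ D
    D ↦ DBA
  step 0 ⇒ step 1: BCD ⇒ D·DDA·DBA
    C ↦ DDA

A->CCC, B->D, C->DDA, D->DBA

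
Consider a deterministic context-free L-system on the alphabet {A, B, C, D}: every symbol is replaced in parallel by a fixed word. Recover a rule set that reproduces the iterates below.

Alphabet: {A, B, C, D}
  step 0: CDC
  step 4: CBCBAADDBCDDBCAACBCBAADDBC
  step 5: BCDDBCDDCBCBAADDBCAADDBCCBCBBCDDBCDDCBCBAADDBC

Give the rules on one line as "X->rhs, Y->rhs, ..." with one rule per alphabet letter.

A->CB, B->DD, C->BC, D->A

  step 4 ⇒ step 5: CBCBAADDBCDDBCAACBCBAADDBC ⇒ BC·DD·BC·DD·CB·CB·A·A·DD·BC·A·A·DD·BC·CB·CB·BC·DD·BC·DD·CB·CB·A·A·DD·BC
    A ↦ CB
    B ↦ DD
    C ↦ BC
    D ↦ A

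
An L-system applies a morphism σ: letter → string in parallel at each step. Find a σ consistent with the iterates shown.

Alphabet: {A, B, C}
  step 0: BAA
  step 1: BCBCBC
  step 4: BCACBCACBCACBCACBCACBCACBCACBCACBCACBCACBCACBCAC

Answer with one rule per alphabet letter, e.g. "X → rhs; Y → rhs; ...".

A->BC, B->BC, C->AC

  step 0 ⇒ step 1: BAA ⇒ BC·BC·BC
    A ↦ BC
    B ↦ BC
    C ↦ AC  (constrained at step 1)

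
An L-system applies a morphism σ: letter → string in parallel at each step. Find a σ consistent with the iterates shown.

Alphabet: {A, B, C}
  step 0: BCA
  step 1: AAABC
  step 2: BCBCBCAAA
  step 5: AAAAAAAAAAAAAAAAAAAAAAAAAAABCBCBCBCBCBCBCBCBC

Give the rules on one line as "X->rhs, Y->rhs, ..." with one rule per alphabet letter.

  step 1 ⇒ step 2: AAABC ⇒ BC·BC·BC·A·AA
    A ↦ BC
    B ↦ A
    C ↦ AA

A->BC, B->A, C->AA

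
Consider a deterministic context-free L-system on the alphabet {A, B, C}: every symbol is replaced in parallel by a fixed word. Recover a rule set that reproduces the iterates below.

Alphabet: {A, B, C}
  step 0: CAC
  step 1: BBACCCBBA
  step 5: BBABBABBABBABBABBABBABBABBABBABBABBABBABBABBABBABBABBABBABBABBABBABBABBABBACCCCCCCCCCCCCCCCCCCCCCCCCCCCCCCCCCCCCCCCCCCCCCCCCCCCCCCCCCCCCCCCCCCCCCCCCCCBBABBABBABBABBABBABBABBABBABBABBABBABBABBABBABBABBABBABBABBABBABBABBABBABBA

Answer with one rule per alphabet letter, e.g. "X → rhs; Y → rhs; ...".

A->CCC, B->C, C->BBA

  step 0 ⇒ step 1: CAC ⇒ BBA·CCC·BBA
    A ↦ CCC
    C ↦ BBA
    B ↦ C  (constrained at step 1)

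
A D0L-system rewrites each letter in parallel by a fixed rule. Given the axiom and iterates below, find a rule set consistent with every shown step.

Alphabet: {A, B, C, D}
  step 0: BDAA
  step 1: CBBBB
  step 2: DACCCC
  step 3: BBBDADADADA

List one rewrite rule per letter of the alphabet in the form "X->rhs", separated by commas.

A->B, B->C, C->DA, D->BB

  step 2 ⇒ step 3: DACCCC ⇒ BB·B·DA·DA·DA·DA
    A ↦ B
    C ↦ DA
    D ↦ BB
  step 0 ⇒ step 1: BDAA ⇒ C·BB·B·B
    B ↦ C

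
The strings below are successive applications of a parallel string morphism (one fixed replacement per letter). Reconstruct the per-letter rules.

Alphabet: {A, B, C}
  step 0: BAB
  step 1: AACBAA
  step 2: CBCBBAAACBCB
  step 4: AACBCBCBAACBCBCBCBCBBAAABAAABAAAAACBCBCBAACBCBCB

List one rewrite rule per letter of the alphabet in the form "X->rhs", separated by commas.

  step 1 ⇒ step 2: AACBAA ⇒ CB·CB·BA·AA·CB·CB
    A ↦ CB
    B ↦ AA
    C ↦ BA

A->CB, B->AA, C->BA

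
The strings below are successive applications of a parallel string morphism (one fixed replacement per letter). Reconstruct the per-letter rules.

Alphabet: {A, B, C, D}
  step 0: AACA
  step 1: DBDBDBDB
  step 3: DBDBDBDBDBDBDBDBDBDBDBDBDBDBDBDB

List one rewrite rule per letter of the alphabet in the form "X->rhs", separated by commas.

  step 0 ⇒ step 1: AACA ⇒ DB·DB·DB·DB
    A ↦ DB
    C ↦ DB
    B ↦ CC  (constrained at step 1)
    D ↦ CA  (constrained at step 1)

A->DB, B->CC, C->DB, D->CA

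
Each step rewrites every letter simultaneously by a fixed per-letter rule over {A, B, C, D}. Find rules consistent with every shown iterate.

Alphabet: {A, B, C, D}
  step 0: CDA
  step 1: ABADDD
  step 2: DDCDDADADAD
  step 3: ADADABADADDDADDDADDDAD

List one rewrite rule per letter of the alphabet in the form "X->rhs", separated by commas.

  step 2 ⇒ step 3: DDCDDADADAD ⇒ AD·AD·AB·AD·AD·DD·AD·DD·AD·DD·AD
    A ↦ DD
    C ↦ AB
    D ↦ AD
  step 1 ⇒ step 2: ABADDD ⇒ DD·C·DD·AD·AD·AD
    B ↦ C

A->DD, B->C, C->AB, D->AD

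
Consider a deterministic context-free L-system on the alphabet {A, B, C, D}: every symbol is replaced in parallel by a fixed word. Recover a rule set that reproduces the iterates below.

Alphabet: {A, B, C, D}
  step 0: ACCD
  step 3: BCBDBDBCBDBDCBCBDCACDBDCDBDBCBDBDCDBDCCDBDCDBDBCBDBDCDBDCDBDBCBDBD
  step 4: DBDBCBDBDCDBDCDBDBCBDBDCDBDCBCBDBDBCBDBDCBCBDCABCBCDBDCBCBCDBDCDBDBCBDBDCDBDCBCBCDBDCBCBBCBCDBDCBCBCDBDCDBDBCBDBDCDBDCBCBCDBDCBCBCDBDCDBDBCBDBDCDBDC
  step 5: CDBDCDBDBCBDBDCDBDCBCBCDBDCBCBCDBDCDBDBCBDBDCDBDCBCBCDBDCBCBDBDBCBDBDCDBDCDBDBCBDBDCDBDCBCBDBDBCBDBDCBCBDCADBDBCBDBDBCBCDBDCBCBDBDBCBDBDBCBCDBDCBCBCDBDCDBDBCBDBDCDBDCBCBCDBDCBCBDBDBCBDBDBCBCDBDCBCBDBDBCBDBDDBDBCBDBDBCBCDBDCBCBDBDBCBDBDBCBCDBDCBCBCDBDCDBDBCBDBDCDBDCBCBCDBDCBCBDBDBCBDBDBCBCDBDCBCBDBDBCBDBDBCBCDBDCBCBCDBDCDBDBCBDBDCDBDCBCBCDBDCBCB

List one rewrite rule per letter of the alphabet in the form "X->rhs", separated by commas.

A->DCA, B->DBD, C->BCB, D->C

  step 4 ⇒ step 5: DBDBCBDBDCDBDCDBDBCBDBDCDBDCBCBDBDBCBDBDCBCBDCABCBCDBDCBCBCDBDCDBDBCBDBDCDBDCBCBCDBDCBCBBCBCDBDCBCBCDBDCDBDBCBDBDCDBDCBCBCDBDCBCBCDBDCDBDBCBDBDCDBDC ⇒ C·DBD·C·DBD·BCB·DBD·C·DBD·C·BCB·C·DBD·C·BCB·C·DBD·C·DBD·BCB·DBD·C·DBD·C·BCB·C·DBD·C·BCB·DBD·BCB·DBD·C·DBD·C·DBD·BCB·DBD·C·DBD·C·BCB·DBD·BCB·DBD·C·BCB·DCA·DBD·BCB·DBD·BCB·C·DBD·C·BCB·DBD·BCB·DBD·BCB·C·DBD·C·BCB·C·DBD·C·DBD·BCB·DBD·C·DBD·C·BCB·C·DBD·C·BCB·DBD·BCB·DBD·BCB·C·DBD·C·BCB·DBD·BCB·DBD·DBD·BCB·DBD·BCB·C·DBD·C·BCB·DBD·BCB·DBD·BCB·C·DBD·C·BCB·C·DBD·C·DBD·BCB·DBD·C·DBD·C·BCB·C·DBD·C·BCB·DBD·BCB·DBD·BCB·C·DBD·C·BCB·DBD·BCB·DBD·BCB·C·DBD·C·BCB·C·DBD·C·DBD·BCB·DBD·C·DBD·C·BCB·C·DBD·C·BCB
    A ↦ DCA
    B ↦ DBD
    C ↦ BCB
    D ↦ C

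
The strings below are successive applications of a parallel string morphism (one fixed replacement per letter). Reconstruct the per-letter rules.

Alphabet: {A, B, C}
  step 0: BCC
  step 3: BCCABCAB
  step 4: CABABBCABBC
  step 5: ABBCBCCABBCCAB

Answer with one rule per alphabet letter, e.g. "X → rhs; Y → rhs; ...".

A->B, B->C, C->AB

  step 4 ⇒ step 5: CABABBCABBC ⇒ AB·B·C·B·C·C·AB·B·C·C·AB
    A ↦ B
    B ↦ C
    C ↦ AB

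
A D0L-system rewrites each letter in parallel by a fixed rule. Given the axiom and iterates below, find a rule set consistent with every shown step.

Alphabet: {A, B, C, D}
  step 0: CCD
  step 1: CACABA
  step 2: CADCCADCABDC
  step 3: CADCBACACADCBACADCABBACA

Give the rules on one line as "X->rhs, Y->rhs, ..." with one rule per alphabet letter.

A->DC, B->AB, C->CA, D->BA

  step 2 ⇒ step 3: CADCCADCABDC ⇒ CA·DC·BA·CA·CA·DC·BA·CA·DC·AB·BA·CA
    A ↦ DC
    B ↦ AB
    C ↦ CA
    D ↦ BA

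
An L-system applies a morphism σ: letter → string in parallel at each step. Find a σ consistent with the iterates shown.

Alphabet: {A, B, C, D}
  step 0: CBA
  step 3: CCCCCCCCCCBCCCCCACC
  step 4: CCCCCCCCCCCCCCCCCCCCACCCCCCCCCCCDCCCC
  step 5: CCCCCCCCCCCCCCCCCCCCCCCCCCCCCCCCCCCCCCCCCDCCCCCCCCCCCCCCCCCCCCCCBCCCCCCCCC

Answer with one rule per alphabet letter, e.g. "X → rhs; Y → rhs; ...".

A->CD, B->A, C->CC, D->BC

  step 4 ⇒ step 5: CCCCCCCCCCCCCCCCCCCCACCCCCCCCCCCDCCCC ⇒ CC·CC·CC·CC·CC·CC·CC·CC·CC·CC·CC·CC·CC·CC·CC·CC·CC·CC·CC·CC·CD·CC·CC·CC·CC·CC·CC·CC·CC·CC·CC·CC·BC·CC·CC·CC·CC
    A ↦ CD
    C ↦ CC
    D ↦ BC
  step 3 ⇒ step 4: CCCCCCCCCCBCCCCCACC ⇒ CC·CC·CC·CC·CC·CC·CC·CC·CC·CC·A·CC·CC·CC·CC·CC·CD·CC·CC
    B ↦ A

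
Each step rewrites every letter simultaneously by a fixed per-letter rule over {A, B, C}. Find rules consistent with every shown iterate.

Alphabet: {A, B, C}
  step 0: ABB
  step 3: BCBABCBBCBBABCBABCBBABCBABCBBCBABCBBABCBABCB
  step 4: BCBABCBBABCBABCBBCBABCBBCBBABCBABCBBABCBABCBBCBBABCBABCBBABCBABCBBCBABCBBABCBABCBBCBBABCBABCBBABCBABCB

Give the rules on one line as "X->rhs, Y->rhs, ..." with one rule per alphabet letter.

  step 3 ⇒ step 4: BCBABCBBCBBABCBABCBBABCBABCBBCBABCBBABCBABCB ⇒ BCB·A·BCB·BA·BCB·A·BCB·BCB·A·BCB·BCB·BA·BCB·A·BCB·BA·BCB·A·BCB·BCB·BA·BCB·A·BCB·BA·BCB·A·BCB·BCB·A·BCB·BA·BCB·A·BCB·BCB·BA·BCB·A·BCB·BA·BCB·A·BCB
    A ↦ BA
    B ↦ BCB
    C ↦ A

A->BA, B->BCB, C->A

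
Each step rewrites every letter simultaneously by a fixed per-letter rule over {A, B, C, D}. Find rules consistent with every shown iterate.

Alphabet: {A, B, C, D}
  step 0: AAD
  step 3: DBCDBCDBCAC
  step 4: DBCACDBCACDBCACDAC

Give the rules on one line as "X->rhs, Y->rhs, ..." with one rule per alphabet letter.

  step 3 ⇒ step 4: DBCDBCDBCAC ⇒ DB·C·AC·DB·C·AC·DB·C·AC·D·AC
    A ↦ D
    B ↦ C
    C ↦ AC
    D ↦ DB

A->D, B->C, C->AC, D->DB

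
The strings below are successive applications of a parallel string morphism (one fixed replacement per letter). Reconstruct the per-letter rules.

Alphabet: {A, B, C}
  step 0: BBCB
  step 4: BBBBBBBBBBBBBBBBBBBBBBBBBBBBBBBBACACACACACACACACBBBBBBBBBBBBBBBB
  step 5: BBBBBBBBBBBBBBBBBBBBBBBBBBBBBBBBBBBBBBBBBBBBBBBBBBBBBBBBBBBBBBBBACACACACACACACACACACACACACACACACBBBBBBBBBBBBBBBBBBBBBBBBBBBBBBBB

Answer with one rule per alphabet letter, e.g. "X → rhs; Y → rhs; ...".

  step 4 ⇒ step 5: BBBBBBBBBBBBBBBBBBBBBBBBBBBBBBBBACACACACACACACACBBBBBBBBBBBBBBBB ⇒ BB·BB·BB·BB·BB·BB·BB·BB·BB·BB·BB·BB·BB·BB·BB·BB·BB·BB·BB·BB·BB·BB·BB·BB·BB·BB·BB·BB·BB·BB·BB·BB·AC·AC·AC·AC·AC·AC·AC·AC·AC·AC·AC·AC·AC·AC·AC·AC·BB·BB·BB·BB·BB·BB·BB·BB·BB·BB·BB·BB·BB·BB·BB·BB
    A ↦ AC
    B ↦ BB
    C ↦ AC

A->AC, B->BB, C->AC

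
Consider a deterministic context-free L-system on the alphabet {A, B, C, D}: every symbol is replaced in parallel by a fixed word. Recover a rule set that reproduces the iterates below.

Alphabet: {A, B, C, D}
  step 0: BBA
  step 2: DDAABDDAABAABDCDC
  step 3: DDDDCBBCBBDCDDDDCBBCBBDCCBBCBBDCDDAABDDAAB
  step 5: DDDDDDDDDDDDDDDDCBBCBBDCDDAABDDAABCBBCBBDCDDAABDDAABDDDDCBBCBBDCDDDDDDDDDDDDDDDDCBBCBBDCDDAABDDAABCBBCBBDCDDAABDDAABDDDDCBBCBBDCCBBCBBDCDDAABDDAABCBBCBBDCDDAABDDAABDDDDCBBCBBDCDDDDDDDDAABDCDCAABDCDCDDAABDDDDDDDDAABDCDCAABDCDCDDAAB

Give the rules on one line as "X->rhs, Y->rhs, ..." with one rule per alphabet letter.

A->CBB, B->DC, C->AAB, D->DD

  step 2 ⇒ step 3: DDAABDDAABAABDCDC ⇒ DD·DD·CBB·CBB·DC·DD·DD·CBB·CBB·DC·CBB·CBB·DC·DD·AAB·DD·AAB
    A ↦ CBB
    B ↦ DC
    C ↦ AAB
    D ↦ DD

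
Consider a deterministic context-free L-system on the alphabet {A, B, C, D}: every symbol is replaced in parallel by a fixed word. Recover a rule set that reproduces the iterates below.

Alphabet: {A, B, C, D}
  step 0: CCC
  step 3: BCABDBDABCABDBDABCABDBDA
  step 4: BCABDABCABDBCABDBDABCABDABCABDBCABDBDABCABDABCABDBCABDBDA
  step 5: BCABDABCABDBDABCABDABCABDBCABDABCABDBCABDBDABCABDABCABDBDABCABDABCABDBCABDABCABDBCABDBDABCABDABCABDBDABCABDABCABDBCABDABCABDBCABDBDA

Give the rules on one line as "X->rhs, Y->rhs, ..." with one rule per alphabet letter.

  step 4 ⇒ step 5: BCABDABCABDBCABDBDABCABDABCABDBCABDBDABCABDABCABDBCABDBDA ⇒ BC·A·BDA·BC·ABD·BDA·BC·A·BDA·BC·ABD·BC·A·BDA·BC·ABD·BC·ABD·BDA·BC·A·BDA·BC·ABD·BDA·BC·A·BDA·BC·ABD·BC·A·BDA·BC·ABD·BC·ABD·BDA·BC·A·BDA·BC·ABD·BDA·BC·A·BDA·BC·ABD·BC·A·BDA·BC·ABD·BC·ABD·BDA
    A ↦ BDA
    B ↦ BC
    C ↦ A
    D ↦ ABD

A->BDA, B->BC, C->A, D->ABD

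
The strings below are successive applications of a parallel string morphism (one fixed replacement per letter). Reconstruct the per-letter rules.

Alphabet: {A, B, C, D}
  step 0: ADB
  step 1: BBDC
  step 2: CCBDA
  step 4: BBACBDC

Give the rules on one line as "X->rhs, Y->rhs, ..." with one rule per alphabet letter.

  step 1 ⇒ step 2: BBDC ⇒ C·C·BD·A
    B ↦ C
    C ↦ A
    D ↦ BD
  step 0 ⇒ step 1: ADB ⇒ B·BD·C
    A ↦ B

A->B, B->C, C->A, D->BD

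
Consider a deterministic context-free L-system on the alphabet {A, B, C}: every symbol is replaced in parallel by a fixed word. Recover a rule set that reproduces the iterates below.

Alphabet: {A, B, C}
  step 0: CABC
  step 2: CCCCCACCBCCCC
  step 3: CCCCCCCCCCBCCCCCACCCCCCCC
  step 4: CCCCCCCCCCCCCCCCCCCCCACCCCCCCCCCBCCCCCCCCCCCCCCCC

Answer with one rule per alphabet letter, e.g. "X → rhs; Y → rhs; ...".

A->B, B->CA, C->CC

  step 3 ⇒ step 4: CCCCCCCCCCBCCCCCACCCCCCCC ⇒ CC·CC·CC·CC·CC·CC·CC·CC·CC·CC·CA·CC·CC·CC·CC·CC·B·CC·CC·CC·CC·CC·CC·CC·CC
    A ↦ B
    B ↦ CA
    C ↦ CC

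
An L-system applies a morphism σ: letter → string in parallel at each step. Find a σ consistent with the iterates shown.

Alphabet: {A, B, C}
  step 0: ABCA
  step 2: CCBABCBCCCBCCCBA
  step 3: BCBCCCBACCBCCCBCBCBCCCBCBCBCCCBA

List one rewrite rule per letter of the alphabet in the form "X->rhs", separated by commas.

A->BA, B->CC, C->BC

  step 2 ⇒ step 3: CCBABCBCCCBCCCBA ⇒ BC·BC·CC·BA·CC·BC·CC·BC·BC·BC·CC·BC·BC·BC·CC·BA
    A ↦ BA
    B ↦ CC
    C ↦ BC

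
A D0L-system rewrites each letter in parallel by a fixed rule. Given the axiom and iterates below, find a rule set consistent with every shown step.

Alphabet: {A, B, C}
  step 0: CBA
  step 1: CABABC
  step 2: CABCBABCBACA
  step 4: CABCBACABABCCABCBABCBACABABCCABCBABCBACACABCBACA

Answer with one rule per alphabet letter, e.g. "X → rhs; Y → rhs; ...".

A->BC, B->BA, C->CA

  step 1 ⇒ step 2: CABABC ⇒ CA·BC·BA·BC·BA·CA
    A ↦ BC
    B ↦ BA
    C ↦ CA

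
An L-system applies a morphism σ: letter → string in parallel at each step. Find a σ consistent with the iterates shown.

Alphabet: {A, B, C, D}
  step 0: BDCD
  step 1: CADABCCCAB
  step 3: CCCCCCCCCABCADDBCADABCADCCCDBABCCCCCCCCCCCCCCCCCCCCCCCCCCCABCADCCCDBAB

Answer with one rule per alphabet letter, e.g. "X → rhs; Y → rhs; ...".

A->DB, B->CAD, C->CCC, D->AB

  step 0 ⇒ step 1: BDCD ⇒ CAD·AB·CCC·AB
    B ↦ CAD
    C ↦ CCC
    D ↦ AB
    A ↦ DB  (constrained at step 1)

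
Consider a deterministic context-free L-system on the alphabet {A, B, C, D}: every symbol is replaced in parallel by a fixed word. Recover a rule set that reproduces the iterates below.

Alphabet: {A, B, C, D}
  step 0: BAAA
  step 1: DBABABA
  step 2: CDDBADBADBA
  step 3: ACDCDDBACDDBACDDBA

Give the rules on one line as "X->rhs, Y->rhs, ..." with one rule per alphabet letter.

  step 2 ⇒ step 3: CDDBADBADBA ⇒ A·CD·CD·D·BA·CD·D·BA·CD·D·BA
    A ↦ BA
    B ↦ D
    C ↦ A
    D ↦ CD

A->BA, B->D, C->A, D->CD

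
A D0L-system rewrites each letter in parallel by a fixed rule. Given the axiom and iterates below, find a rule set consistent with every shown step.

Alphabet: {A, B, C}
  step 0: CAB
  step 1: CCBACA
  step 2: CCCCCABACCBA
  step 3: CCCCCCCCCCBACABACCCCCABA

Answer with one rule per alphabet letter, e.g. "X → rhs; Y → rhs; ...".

A->BA, B->CA, C->CC

  step 2 ⇒ step 3: CCCCCABACCBA ⇒ CC·CC·CC·CC·CC·BA·CA·BA·CC·CC·CA·BA
    A ↦ BA
    B ↦ CA
    C ↦ CC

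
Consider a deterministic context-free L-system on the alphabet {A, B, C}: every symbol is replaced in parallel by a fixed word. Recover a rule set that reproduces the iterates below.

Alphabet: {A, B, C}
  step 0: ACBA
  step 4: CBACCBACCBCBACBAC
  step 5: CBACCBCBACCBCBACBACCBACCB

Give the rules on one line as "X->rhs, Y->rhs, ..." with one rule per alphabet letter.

  step 4 ⇒ step 5: CBACCBACCBCBACBAC ⇒ CB·A·C·CB·CB·A·C·CB·CB·A·CB·A·C·CB·A·C·CB
    A ↦ C
    B ↦ A
    C ↦ CB

A->C, B->A, C->CB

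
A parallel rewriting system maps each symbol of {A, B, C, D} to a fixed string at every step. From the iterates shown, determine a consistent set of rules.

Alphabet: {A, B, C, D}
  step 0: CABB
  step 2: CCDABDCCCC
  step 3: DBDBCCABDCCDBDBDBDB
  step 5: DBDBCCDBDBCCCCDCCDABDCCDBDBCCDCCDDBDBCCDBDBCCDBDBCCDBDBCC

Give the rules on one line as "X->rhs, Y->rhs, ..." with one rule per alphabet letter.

A->AB, B->D, C->DB, D->CC

  step 2 ⇒ step 3: CCDABDCCCC ⇒ DB·DB·CC·AB·D·CC·DB·DB·DB·DB
    A ↦ AB
    B ↦ D
    C ↦ DB
    D ↦ CC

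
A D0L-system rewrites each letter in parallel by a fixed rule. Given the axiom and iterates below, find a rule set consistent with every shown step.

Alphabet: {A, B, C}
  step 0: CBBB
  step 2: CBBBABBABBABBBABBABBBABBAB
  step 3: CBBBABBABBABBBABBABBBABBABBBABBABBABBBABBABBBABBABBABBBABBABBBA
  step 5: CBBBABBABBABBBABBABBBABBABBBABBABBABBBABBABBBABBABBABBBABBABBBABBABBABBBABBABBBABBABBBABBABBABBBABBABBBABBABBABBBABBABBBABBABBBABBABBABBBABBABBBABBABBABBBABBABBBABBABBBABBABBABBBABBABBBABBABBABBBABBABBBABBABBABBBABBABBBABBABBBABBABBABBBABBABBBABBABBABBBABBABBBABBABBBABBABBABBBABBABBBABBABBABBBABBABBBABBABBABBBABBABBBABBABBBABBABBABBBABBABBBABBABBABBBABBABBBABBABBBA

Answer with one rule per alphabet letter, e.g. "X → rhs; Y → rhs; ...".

A->B, B->BBA, C->CB

  step 2 ⇒ step 3: CBBBABBABBABBBABBABBBABBAB ⇒ CB·BBA·BBA·BBA·B·BBA·BBA·B·BBA·BBA·B·BBA·BBA·BBA·B·BBA·BBA·B·BBA·BBA·BBA·B·BBA·BBA·B·BBA
    A ↦ B
    B ↦ BBA
    C ↦ CB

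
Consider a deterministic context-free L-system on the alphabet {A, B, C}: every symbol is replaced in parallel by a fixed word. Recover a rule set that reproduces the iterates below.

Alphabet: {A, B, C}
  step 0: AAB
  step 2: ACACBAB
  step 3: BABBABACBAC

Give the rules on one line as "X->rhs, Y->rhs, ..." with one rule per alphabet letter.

  step 2 ⇒ step 3: ACACBAB ⇒ B·AB·B·AB·AC·B·AC
    A ↦ B
    B ↦ AC
    C ↦ AB

A->B, B->AC, C->AB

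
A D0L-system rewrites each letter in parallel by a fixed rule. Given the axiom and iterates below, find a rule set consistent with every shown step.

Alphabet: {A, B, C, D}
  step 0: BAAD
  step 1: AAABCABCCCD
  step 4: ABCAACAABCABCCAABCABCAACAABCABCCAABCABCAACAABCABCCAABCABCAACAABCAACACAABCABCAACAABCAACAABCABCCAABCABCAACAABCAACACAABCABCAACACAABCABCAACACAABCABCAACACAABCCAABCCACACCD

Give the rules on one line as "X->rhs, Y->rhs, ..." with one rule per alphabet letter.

  step 0 ⇒ step 1: BAAD ⇒ AA·ABC·ABC·CCD
    A ↦ ABC
    B ↦ AA
    D ↦ CCD
    C ↦ CA  (constrained at step 1)

A->ABC, B->AA, C->CA, D->CCD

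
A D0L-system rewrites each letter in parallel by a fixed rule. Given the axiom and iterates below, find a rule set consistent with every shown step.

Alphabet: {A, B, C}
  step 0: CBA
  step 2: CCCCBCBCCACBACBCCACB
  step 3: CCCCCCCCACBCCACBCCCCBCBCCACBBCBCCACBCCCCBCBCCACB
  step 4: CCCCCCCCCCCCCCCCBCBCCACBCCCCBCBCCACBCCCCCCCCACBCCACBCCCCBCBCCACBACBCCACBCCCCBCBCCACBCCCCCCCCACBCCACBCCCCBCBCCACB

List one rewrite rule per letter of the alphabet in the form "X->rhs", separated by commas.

  step 3 ⇒ step 4: CCCCCCCCACBCCACBCCCCBCBCCACBBCBCCACBCCCCBCBCCACB ⇒ CC·CC·CC·CC·CC·CC·CC·CC·BCB·CC·ACB·CC·CC·BCB·CC·ACB·CC·CC·CC·CC·ACB·CC·ACB·CC·CC·BCB·CC·ACB·ACB·CC·ACB·CC·CC·BCB·CC·ACB·CC·CC·CC·CC·ACB·CC·ACB·CC·CC·BCB·CC·ACB
    A ↦ BCB
    B ↦ ACB
    C ↦ CC

A->BCB, B->ACB, C->CC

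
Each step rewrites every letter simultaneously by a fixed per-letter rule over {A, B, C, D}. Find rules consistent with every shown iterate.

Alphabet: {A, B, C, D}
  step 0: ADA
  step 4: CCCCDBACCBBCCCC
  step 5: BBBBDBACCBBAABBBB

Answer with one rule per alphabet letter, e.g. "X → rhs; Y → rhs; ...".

  step 4 ⇒ step 5: CCCCDBACCBBCCCC ⇒ B·B·B·B·DB·A·CC·B·B·A·A·B·B·B·B
    A ↦ CC
    B ↦ A
    C ↦ B
    D ↦ DB

A->CC, B->A, C->B, D->DB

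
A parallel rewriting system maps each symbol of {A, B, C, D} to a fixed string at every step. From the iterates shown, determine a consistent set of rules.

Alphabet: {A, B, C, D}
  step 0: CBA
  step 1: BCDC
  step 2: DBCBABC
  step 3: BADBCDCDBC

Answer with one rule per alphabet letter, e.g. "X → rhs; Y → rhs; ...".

A->C, B->D, C->BC, D->BA

  step 2 ⇒ step 3: DBCBABC ⇒ BA·D·BC·D·C·D·BC
    A ↦ C
    B ↦ D
    C ↦ BC
    D ↦ BA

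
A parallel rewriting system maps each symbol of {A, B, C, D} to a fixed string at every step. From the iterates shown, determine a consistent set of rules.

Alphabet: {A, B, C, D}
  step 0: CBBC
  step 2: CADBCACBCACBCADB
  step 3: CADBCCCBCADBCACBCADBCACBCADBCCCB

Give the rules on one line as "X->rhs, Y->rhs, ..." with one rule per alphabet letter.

A->DB, B->CB, C->CA, D->CC

  step 2 ⇒ step 3: CADBCACBCACBCADB ⇒ CA·DB·CC·CB·CA·DB·CA·CB·CA·DB·CA·CB·CA·DB·CC·CB
    A ↦ DB
    B ↦ CB
    C ↦ CA
    D ↦ CC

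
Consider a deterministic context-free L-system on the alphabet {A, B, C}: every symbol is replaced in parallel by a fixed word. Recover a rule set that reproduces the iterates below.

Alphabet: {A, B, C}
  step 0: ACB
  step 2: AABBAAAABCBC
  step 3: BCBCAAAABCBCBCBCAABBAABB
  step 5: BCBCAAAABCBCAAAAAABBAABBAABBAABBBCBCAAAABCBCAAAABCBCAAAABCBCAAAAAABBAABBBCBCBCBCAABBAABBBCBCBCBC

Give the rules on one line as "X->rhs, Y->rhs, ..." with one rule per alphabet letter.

  step 2 ⇒ step 3: AABBAAAABCBC ⇒ BC·BC·AA·AA·BC·BC·BC·BC·AA·BB·AA·BB
    A ↦ BC
    B ↦ AA
    C ↦ BB

A->BC, B->AA, C->BB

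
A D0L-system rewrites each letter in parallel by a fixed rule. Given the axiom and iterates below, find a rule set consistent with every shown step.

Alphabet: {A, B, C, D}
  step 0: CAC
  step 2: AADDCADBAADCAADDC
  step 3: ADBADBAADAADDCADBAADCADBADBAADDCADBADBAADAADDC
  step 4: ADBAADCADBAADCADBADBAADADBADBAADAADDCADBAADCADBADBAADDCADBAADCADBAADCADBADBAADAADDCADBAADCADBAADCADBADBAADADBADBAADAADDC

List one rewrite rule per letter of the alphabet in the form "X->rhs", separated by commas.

A->ADB, B->C, C->DC, D->AAD

  step 3 ⇒ step 4: ADBADBAADAADDCADBAADCADBADBAADDCADBADBAADAADDC ⇒ ADB·AAD·C·ADB·AAD·C·ADB·ADB·AAD·ADB·ADB·AAD·AAD·DC·ADB·AAD·C·ADB·ADB·AAD·DC·ADB·AAD·C·ADB·AAD·C·ADB·ADB·AAD·AAD·DC·ADB·AAD·C·ADB·AAD·C·ADB·ADB·AAD·ADB·ADB·AAD·AAD·DC
    A ↦ ADB
    B ↦ C
    C ↦ DC
    D ↦ AAD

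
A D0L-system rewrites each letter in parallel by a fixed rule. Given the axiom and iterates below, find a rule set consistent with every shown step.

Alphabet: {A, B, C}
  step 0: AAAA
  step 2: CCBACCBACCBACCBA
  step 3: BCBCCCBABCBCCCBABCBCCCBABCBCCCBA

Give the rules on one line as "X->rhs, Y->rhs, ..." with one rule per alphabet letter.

A->BA, B->CC, C->BC

  step 2 ⇒ step 3: CCBACCBACCBACCBA ⇒ BC·BC·CC·BA·BC·BC·CC·BA·BC·BC·CC·BA·BC·BC·CC·BA
    A ↦ BA
    B ↦ CC
    C ↦ BC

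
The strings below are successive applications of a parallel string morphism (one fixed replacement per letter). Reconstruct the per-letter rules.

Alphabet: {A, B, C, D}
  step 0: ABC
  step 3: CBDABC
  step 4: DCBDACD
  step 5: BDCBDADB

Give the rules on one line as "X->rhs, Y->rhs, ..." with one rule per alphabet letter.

A->DA, B->C, C->D, D->B

  step 4 ⇒ step 5: DCBDACD ⇒ B·D·C·B·DA·D·B
    A ↦ DA
    B ↦ C
    C ↦ D
    D ↦ B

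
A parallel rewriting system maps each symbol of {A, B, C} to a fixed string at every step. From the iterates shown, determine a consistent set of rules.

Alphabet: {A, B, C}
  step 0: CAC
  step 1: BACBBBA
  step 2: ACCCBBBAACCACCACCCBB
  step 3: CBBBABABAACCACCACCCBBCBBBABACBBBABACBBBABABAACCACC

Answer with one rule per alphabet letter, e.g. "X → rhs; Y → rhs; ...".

  step 2 ⇒ step 3: ACCCBBBAACCACCACCCBB ⇒ CBB·BA·BA·BA·ACC·ACC·ACC·CBB·CBB·BA·BA·CBB·BA·BA·CBB·BA·BA·BA·ACC·ACC
    A ↦ CBB
    B ↦ ACC
    C ↦ BA

A->CBB, B->ACC, C->BA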